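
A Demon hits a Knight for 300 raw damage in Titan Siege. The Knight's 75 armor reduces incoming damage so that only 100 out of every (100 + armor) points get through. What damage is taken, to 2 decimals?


actual = 300 * 100 / (100 + 75)
= 300 * 100 / 175
= 30000 / 175
= 171.43

171.43 damage


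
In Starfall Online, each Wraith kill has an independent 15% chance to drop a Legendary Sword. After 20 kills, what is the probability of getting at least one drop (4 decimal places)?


P(at least one) = 1 - P(none) = 1 - (1-p)^n
p = 15/100 = 0.15
1 - p = 0.85
(1 - p)^20 = 0.85^20 = 0.038760
P(at least one) = 1 - 0.038760 = 0.9612

0.9612


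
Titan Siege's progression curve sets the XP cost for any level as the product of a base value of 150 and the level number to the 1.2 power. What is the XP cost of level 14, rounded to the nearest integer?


XP = 150 * level^1.2
Substitute level = 14:
XP = 150 * 14^1.2
= 150 * 23.7331
= 3560

3560 XP


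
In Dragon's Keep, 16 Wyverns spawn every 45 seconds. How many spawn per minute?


Spawns per minute = count * (60 / interval)
= 16 * (60 / 45)
= 16 * 1.3333
= 21.33

21.33 per minute


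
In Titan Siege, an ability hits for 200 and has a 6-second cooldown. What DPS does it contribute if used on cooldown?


DPS = damage / cooldown
= 200 / 6
= 33.33

33.33 DPS


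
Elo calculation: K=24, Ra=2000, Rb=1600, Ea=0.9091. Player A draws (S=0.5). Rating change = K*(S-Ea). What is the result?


Elo update: delta = K * (S - Ea), where S = 0.5 (draws)
S - Ea = 0.5 - 0.9091 = -0.4091
Rating change = 24 * -0.4091
= -9.82

-9.82 rating points


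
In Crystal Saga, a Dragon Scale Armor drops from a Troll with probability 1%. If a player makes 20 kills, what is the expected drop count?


Expected drops = kills * (drop_rate / 100)
= 20 * (1 / 100)
= 20 * 0.01
= 0.2

0.2 drops


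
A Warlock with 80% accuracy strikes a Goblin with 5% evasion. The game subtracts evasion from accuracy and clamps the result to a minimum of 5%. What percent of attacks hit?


accuracy - evasion = 80 - 5 = 75
Apply floor: max(75, 5) = 75
Hit chance = 75%

75%


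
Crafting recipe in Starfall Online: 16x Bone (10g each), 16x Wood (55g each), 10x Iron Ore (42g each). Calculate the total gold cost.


Cost breakdown:
  Bone: 16 * 10 = 160
  Wood: 16 * 55 = 880
  Iron Ore: 10 * 42 = 420
Total = 160 + 880 + 420 = 1460

1460 gold


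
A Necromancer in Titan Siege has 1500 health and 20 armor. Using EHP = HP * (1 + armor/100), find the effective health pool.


EHP = 1500 * (1 + 20/100)
= 1500 * (1 + 0.2)
= 1500 * 1.2
= 1800.0

1800.0 EHP


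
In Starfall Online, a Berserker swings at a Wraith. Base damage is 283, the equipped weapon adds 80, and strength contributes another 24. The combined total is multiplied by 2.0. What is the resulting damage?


Sum base + weapon + str = 283 + 80 + 24 = 387
Multiply by 2.0:
387 * 2.0 = 774.0

774.0 damage


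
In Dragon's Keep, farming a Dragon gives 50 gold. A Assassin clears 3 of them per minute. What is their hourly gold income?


Gold per minute = 50 * 3 = 150
Gold per hour = 150 * 60 = 9000

9000 gold/hour


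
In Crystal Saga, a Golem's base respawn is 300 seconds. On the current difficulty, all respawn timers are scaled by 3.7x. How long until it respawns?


Respawn time = base * multiplier
= 300 * 3.7
= 1110.0 seconds

1110.0 seconds


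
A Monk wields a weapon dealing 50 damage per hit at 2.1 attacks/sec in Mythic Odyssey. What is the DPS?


DPS = damage * attack_speed
= 50 * 2.1
= 105.0

105.0 DPS


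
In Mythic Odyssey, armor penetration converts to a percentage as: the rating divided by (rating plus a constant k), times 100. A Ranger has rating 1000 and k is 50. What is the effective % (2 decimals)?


effective% = rating / (rating + k) * 100
= 1000 / (1000 + 50) * 100
= 1000 / 1050 * 100
= 0.952381 * 100
= 95.24%

95.24%


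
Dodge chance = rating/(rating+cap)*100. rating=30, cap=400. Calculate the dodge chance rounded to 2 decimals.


dodge% = 30 / (30 + 400) * 100
= 30 / 430 * 100
= 0.069767 * 100
= 6.98%

6.98%


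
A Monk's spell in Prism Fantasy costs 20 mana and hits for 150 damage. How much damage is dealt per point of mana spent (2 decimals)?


Efficiency = damage / mana
= 150 / 20
= 7.50

7.50 dmg/mana


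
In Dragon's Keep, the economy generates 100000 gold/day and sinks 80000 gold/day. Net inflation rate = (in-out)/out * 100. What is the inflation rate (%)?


Net gold = 100000 - 80000 = 20000
Inflation rate = net / sunk * 100 = 20000 / 80000 * 100
= 0.25 * 100
= 25.00%

25.00%


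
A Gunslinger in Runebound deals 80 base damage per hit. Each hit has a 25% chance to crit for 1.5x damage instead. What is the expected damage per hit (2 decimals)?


E[dmg] = base * (1 + crit_chance * (crit_mult - 1))
cc as decimal = 25/100 = 0.25
cm - 1 = 1.5 - 1 = 0.5
Bonus factor = 0.25 * 0.5 = 0.125
Total multiplier = 1 + 0.125 = 1.125
Expected damage = 80 * 1.125 = 90.00

90.00 damage


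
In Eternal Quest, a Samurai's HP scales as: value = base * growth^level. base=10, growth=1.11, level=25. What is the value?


value = base * growth^level
= 10 * 1.11^25
= 10 * 13.585464
= 135.85

135.85 HP


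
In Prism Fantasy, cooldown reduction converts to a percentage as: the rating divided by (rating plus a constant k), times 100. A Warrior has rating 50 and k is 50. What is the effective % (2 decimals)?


effective% = rating / (rating + k) * 100
= 50 / (50 + 50) * 100
= 50 / 100 * 100
= 0.5 * 100
= 50.00%

50.00%


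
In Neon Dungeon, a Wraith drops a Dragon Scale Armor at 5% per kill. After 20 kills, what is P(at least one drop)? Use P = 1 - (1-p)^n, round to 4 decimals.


P(at least one) = 1 - P(none) = 1 - (1-p)^n
p = 5/100 = 0.05
1 - p = 0.95
(1 - p)^20 = 0.95^20 = 0.358486
P(at least one) = 1 - 0.358486 = 0.6415

0.6415


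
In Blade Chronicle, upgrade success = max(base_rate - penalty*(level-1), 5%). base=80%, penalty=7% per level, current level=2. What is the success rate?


raw_rate = 80 - 7 * (2 - 1)
= 80 - 7 * 1
= 80 - 7
= 73
Apply floor: max(73, 5) = 73%

73%


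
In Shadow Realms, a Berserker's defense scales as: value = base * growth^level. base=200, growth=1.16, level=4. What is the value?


value = base * growth^level
= 200 * 1.16^4
= 200 * 1.810639
= 362.13

362.13 defense


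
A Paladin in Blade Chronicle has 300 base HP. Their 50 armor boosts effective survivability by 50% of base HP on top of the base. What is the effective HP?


EHP = 300 * (1 + 50/100)
= 300 * (1 + 0.5)
= 300 * 1.5
= 450.0

450.0 EHP


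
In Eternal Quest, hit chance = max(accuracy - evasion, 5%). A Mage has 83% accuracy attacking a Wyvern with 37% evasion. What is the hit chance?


accuracy - evasion = 83 - 37 = 46
Apply floor: max(46, 5) = 46
Hit chance = 46%

46%


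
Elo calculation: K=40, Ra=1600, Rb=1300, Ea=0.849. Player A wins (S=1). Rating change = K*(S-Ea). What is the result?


Elo update: delta = K * (S - Ea), where S = 1 (wins)
S - Ea = 1 - 0.849 = 0.151
Rating change = 40 * 0.151
= 6.04

6.04 rating points


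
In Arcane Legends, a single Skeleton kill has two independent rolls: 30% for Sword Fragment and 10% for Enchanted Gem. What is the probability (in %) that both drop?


For independent events, P(both) = P(A) * P(B)
= 30% * 10%
= 300 / 100 %
= 3.0%

3.0%


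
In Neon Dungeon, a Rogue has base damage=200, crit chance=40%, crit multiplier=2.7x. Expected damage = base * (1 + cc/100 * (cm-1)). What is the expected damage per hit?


E[dmg] = base * (1 + crit_chance * (crit_mult - 1))
cc as decimal = 40/100 = 0.4
cm - 1 = 2.7 - 1 = 1.7
Bonus factor = 0.4 * 1.7 = 0.68
Total multiplier = 1 + 0.68 = 1.68
Expected damage = 200 * 1.68 = 336.00

336.00 damage


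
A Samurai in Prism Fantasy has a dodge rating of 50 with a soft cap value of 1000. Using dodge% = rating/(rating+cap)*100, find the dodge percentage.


dodge% = 50 / (50 + 1000) * 100
= 50 / 1050 * 100
= 0.047619 * 100
= 4.76%

4.76%


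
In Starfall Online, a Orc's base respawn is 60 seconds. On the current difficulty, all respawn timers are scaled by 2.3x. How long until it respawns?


Respawn time = base * multiplier
= 60 * 2.3
= 138.0 seconds

138.0 seconds


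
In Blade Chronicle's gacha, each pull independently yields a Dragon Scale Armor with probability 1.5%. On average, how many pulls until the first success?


Expected pulls for a geometric distribution = 1/p = 100 / rate%
= 100 / 1.5
= 66.67

66.67 pulls


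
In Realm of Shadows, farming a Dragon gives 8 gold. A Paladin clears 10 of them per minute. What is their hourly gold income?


Gold per minute = 8 * 10 = 80
Gold per hour = 80 * 60 = 4800

4800 gold/hour


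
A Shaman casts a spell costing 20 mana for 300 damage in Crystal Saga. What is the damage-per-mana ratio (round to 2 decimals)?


Efficiency = damage / mana
= 300 / 20
= 15.00

15.00 dmg/mana


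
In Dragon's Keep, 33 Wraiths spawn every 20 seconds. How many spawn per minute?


Spawns per minute = count * (60 / interval)
= 33 * (60 / 20)
= 33 * 3.0
= 99.0

99.0 per minute


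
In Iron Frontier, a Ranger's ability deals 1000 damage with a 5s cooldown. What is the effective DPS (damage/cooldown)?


DPS = damage / cooldown
= 1000 / 5
= 200.00

200.00 DPS


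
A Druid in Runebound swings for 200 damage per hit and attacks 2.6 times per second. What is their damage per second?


DPS = damage * attack_speed
= 200 * 2.6
= 520.0

520.0 DPS


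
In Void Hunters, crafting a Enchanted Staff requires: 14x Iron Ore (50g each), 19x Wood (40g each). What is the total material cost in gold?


Cost breakdown:
  Iron Ore: 14 * 50 = 700
  Wood: 19 * 40 = 760
Total = 700 + 760 = 1460

1460 gold


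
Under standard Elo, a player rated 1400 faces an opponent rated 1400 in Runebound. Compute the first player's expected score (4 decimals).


Elo expected score: Ea = 1/(1 + 10^((Rb-Ra)/400))
Rb - Ra = 1400 - 1400 = 0
(Rb-Ra)/400 = 0/400 = 0.0
10^0.0 = 1.0
Ea = 1/(1 + 1.0) = 1/2.0 = 0.5000

0.5000


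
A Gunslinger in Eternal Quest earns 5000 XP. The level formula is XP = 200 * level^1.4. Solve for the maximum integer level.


XP = 200 * level^1.4, so level = (XP / 200)^(1/1.4)
= (5000 / 200)^(1/1.4)
= 25.0^0.7143
= 9.9662
Floor: level = 9

level 9


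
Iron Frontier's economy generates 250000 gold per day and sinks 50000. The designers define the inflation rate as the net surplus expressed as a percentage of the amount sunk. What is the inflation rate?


Net gold = 250000 - 50000 = 200000
Inflation rate = net / sunk * 100 = 200000 / 50000 * 100
= 4.0 * 100
= 400.00%

400.00%


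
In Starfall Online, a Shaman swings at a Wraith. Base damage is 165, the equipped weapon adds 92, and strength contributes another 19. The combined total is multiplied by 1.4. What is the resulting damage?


Sum base + weapon + str = 165 + 92 + 19 = 276
Multiply by 1.4:
276 * 1.4 = 386.4

386.4 damage


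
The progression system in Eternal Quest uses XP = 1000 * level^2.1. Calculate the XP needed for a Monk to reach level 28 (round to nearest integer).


XP = 1000 * level^2.1
Substitute level = 28:
XP = 1000 * 28^2.1
= 1000 * 1094.0366
= 1094037

1094037 XP


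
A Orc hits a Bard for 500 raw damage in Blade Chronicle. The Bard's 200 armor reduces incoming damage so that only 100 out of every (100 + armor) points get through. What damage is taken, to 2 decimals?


actual = 500 * 100 / (100 + 200)
= 500 * 100 / 300
= 50000 / 300
= 166.67

166.67 damage


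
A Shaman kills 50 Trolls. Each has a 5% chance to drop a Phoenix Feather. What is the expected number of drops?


Expected drops = kills * (drop_rate / 100)
= 50 * (5 / 100)
= 50 * 0.05
= 2.5

2.5 drops


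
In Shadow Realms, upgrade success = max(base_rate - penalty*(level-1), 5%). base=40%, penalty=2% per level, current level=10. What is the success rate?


raw_rate = 40 - 2 * (10 - 1)
= 40 - 2 * 9
= 40 - 18
= 22
Apply floor: max(22, 5) = 22%

22%


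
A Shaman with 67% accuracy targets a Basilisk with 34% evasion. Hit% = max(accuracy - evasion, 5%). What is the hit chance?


accuracy - evasion = 67 - 34 = 33
Apply floor: max(33, 5) = 33
Hit chance = 33%

33%


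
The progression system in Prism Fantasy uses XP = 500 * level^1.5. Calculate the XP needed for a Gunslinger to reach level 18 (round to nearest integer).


XP = 500 * level^1.5
Substitute level = 18:
XP = 500 * 18^1.5
= 500 * 76.3675
= 38184

38184 XP


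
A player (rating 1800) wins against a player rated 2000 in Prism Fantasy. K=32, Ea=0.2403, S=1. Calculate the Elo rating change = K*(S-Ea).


Elo update: delta = K * (S - Ea), where S = 1 (wins)
S - Ea = 1 - 0.2403 = 0.7597
Rating change = 32 * 0.7597
= 24.31

24.31 rating points


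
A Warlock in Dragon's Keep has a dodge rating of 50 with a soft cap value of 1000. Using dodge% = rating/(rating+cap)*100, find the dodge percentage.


dodge% = 50 / (50 + 1000) * 100
= 50 / 1050 * 100
= 0.047619 * 100
= 4.76%

4.76%


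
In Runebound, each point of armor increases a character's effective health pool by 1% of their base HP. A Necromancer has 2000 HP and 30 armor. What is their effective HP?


EHP = 2000 * (1 + 30/100)
= 2000 * (1 + 0.3)
= 2000 * 1.3
= 2600.0

2600.0 EHP


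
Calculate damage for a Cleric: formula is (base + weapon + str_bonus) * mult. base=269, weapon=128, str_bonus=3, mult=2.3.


Sum base + weapon + str = 269 + 128 + 3 = 400
Multiply by 2.3:
400 * 2.3 = 920.0

920.0 damage


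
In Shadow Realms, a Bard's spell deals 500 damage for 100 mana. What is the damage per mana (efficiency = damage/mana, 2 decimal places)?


Efficiency = damage / mana
= 500 / 100
= 5.00

5.00 dmg/mana


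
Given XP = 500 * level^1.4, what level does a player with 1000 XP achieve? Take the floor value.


XP = 500 * level^1.4, so level = (XP / 500)^(1/1.4)
= (1000 / 500)^(1/1.4)
= 2.0^0.7143
= 1.6407
Floor: level = 1

level 1


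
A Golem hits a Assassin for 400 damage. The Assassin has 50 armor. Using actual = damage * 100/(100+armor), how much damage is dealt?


actual = 400 * 100 / (100 + 50)
= 400 * 100 / 150
= 40000 / 150
= 266.67

266.67 damage


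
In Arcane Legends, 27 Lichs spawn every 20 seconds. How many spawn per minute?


Spawns per minute = count * (60 / interval)
= 27 * (60 / 20)
= 27 * 3.0
= 81.0

81.0 per minute


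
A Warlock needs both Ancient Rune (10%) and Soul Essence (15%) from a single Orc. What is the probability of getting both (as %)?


For independent events, P(both) = P(A) * P(B)
= 10% * 15%
= 150 / 100 %
= 1.5%

1.5%


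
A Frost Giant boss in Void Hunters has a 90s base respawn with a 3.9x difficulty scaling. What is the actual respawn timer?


Respawn time = base * multiplier
= 90 * 3.9
= 351.0 seconds

351.0 seconds


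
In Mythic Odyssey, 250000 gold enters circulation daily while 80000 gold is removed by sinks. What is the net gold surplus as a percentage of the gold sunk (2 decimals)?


Net gold = 250000 - 80000 = 170000
Inflation rate = net / sunk * 100 = 170000 / 80000 * 100
= 2.125 * 100
= 212.50%

212.50%


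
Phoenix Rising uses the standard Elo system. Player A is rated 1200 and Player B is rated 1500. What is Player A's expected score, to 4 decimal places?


Elo expected score: Ea = 1/(1 + 10^((Rb-Ra)/400))
Rb - Ra = 1500 - 1200 = 300
(Rb-Ra)/400 = 300/400 = 0.75
10^0.75 = 5.623413
Ea = 1/(1 + 5.623413) = 1/6.623413 = 0.1510

0.1510


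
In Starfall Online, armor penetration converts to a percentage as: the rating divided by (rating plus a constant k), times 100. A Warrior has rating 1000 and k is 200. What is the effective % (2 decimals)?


effective% = rating / (rating + k) * 100
= 1000 / (1000 + 200) * 100
= 1000 / 1200 * 100
= 0.833333 * 100
= 83.33%

83.33%


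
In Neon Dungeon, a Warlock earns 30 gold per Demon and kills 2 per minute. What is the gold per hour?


Gold per minute = 30 * 2 = 60
Gold per hour = 60 * 60 = 3600

3600 gold/hour


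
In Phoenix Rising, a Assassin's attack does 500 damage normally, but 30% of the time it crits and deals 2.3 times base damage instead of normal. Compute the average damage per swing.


E[dmg] = base * (1 + crit_chance * (crit_mult - 1))
cc as decimal = 30/100 = 0.3
cm - 1 = 2.3 - 1 = 1.3
Bonus factor = 0.3 * 1.3 = 0.39
Total multiplier = 1 + 0.39 = 1.39
Expected damage = 500 * 1.39 = 695.00

695.00 damage


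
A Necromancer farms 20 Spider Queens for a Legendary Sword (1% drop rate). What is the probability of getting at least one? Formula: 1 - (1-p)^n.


P(at least one) = 1 - P(none) = 1 - (1-p)^n
p = 1/100 = 0.01
1 - p = 0.99
(1 - p)^20 = 0.99^20 = 0.817907
P(at least one) = 1 - 0.817907 = 0.1821

0.1821


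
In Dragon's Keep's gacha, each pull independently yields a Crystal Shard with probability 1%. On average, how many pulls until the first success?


Expected pulls for a geometric distribution = 1/p = 100 / rate%
= 100 / 1
= 100.0

100.0 pulls


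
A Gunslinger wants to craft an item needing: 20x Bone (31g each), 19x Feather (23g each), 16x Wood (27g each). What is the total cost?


Cost breakdown:
  Bone: 20 * 31 = 620
  Feather: 19 * 23 = 437
  Wood: 16 * 27 = 432
Total = 620 + 437 + 432 = 1489

1489 gold


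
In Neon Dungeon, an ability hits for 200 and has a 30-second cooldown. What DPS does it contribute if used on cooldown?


DPS = damage / cooldown
= 200 / 30
= 6.67

6.67 DPS


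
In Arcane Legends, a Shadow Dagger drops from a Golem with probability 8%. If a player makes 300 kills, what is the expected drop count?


Expected drops = kills * (drop_rate / 100)
= 300 * (8 / 100)
= 300 * 0.08
= 24.0

24.0 drops


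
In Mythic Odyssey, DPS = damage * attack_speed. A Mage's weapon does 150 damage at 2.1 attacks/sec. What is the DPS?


DPS = damage * attack_speed
= 150 * 2.1
= 315.0

315.0 DPS


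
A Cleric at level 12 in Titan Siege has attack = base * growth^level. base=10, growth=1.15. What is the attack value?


value = base * growth^level
= 10 * 1.15^12
= 10 * 5.35025
= 53.50

53.50 attack


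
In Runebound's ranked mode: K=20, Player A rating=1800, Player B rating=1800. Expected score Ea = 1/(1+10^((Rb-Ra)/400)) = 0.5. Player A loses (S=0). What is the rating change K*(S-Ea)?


Elo update: delta = K * (S - Ea), where S = 0 (loses)
S - Ea = 0 - 0.5 = -0.5
Rating change = 20 * -0.5
= -10.00

-10.00 rating points


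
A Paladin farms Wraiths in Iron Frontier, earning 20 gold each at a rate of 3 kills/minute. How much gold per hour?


Gold per minute = 20 * 3 = 60
Gold per hour = 60 * 60 = 3600

3600 gold/hour


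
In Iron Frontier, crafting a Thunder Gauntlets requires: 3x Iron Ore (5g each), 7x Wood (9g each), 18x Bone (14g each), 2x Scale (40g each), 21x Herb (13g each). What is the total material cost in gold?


Cost breakdown:
  Iron Ore: 3 * 5 = 15
  Wood: 7 * 9 = 63
  Bone: 18 * 14 = 252
  Scale: 2 * 40 = 80
  Herb: 21 * 13 = 273
Total = 15 + 63 + 252 + 80 + 273 = 683

683 gold


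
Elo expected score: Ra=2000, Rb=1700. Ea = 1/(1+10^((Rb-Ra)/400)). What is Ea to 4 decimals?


Elo expected score: Ea = 1/(1 + 10^((Rb-Ra)/400))
Rb - Ra = 1700 - 2000 = -300
(Rb-Ra)/400 = -300/400 = -0.75
10^-0.75 = 0.177828
Ea = 1/(1 + 0.177828) = 1/1.177828 = 0.8490

0.8490


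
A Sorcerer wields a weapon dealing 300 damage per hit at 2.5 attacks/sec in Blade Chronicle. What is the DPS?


DPS = damage * attack_speed
= 300 * 2.5
= 750.0

750.0 DPS


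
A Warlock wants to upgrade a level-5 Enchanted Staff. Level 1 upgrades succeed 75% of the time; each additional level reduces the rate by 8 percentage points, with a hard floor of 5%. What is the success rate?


raw_rate = 75 - 8 * (5 - 1)
= 75 - 8 * 4
= 75 - 32
= 43
Apply floor: max(43, 5) = 43%

43%


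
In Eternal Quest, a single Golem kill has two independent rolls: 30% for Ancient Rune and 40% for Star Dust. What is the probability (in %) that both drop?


For independent events, P(both) = P(A) * P(B)
= 30% * 40%
= 1200 / 100 %
= 12.0%

12.0%


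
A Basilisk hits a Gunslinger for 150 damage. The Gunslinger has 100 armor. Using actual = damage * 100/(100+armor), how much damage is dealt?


actual = 150 * 100 / (100 + 100)
= 150 * 100 / 200
= 15000 / 200
= 75.00

75.00 damage


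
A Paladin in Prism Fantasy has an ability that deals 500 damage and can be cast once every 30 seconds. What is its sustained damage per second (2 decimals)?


DPS = damage / cooldown
= 500 / 30
= 16.67

16.67 DPS


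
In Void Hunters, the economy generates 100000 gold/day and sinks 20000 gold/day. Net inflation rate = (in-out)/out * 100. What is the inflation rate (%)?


Net gold = 100000 - 20000 = 80000
Inflation rate = net / sunk * 100 = 80000 / 20000 * 100
= 4.0 * 100
= 400.00%

400.00%


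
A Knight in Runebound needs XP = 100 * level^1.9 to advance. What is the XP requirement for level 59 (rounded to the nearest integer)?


XP = 100 * level^1.9
Substitute level = 59:
XP = 100 * 59^1.9
= 100 * 2315.3616
= 231536

231536 XP


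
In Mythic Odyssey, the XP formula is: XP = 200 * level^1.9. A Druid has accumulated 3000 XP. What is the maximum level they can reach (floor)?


XP = 200 * level^1.9, so level = (XP / 200)^(1/1.9)
= (3000 / 200)^(1/1.9)
= 15.0^0.5263
= 4.1591
Floor: level = 4

level 4


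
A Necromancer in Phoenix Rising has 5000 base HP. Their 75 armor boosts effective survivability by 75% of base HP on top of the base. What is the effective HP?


EHP = 5000 * (1 + 75/100)
= 5000 * (1 + 0.75)
= 5000 * 1.75
= 8750.0

8750.0 EHP


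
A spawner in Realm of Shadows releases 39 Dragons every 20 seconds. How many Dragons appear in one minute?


Spawns per minute = count * (60 / interval)
= 39 * (60 / 20)
= 39 * 3.0
= 117.0

117.0 per minute


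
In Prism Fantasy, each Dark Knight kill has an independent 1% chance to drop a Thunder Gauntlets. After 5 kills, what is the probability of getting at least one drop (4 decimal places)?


P(at least one) = 1 - P(none) = 1 - (1-p)^n
p = 1/100 = 0.01
1 - p = 0.99
(1 - p)^5 = 0.99^5 = 0.950990
P(at least one) = 1 - 0.950990 = 0.0490

0.0490


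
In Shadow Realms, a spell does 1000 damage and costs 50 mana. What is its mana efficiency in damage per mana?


Efficiency = damage / mana
= 1000 / 50
= 20.00

20.00 dmg/mana


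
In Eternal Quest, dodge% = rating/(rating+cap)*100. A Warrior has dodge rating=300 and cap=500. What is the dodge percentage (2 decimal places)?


dodge% = 300 / (300 + 500) * 100
= 300 / 800 * 100
= 0.375 * 100
= 37.50%

37.50%


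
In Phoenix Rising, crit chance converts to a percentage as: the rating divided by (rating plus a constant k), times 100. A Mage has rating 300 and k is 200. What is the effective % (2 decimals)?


effective% = rating / (rating + k) * 100
= 300 / (300 + 200) * 100
= 300 / 500 * 100
= 0.6 * 100
= 60.00%

60.00%


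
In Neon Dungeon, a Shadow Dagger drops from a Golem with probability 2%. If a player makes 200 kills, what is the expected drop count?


Expected drops = kills * (drop_rate / 100)
= 200 * (2 / 100)
= 200 * 0.02
= 4.0

4.0 drops


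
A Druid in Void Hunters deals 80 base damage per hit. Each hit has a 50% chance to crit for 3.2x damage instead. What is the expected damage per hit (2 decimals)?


E[dmg] = base * (1 + crit_chance * (crit_mult - 1))
cc as decimal = 50/100 = 0.5
cm - 1 = 3.2 - 1 = 2.2
Bonus factor = 0.5 * 2.2 = 1.1
Total multiplier = 1 + 1.1 = 2.1
Expected damage = 80 * 2.1 = 168.00

168.00 damage


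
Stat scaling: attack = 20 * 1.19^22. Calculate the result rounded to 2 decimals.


value = base * growth^level
= 20 * 1.19^22
= 20 * 45.923307
= 918.47

918.47 attack


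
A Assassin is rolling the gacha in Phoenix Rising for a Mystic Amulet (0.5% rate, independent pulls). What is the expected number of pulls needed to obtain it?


Expected pulls for a geometric distribution = 1/p = 100 / rate%
= 100 / 0.5
= 200.0

200.0 pulls


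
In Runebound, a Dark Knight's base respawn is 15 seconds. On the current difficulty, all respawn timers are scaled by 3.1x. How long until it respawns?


Respawn time = base * multiplier
= 15 * 3.1
= 46.5 seconds

46.5 seconds


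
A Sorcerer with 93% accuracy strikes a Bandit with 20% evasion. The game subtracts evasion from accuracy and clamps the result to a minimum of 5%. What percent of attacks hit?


accuracy - evasion = 93 - 20 = 73
Apply floor: max(73, 5) = 73
Hit chance = 73%

73%


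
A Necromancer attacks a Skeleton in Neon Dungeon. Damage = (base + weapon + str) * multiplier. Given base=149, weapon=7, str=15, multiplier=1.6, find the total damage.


Sum base + weapon + str = 149 + 7 + 15 = 171
Multiply by 1.6:
171 * 1.6 = 273.6

273.6 damage


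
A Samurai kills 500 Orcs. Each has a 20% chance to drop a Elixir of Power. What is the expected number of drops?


Expected drops = kills * (drop_rate / 100)
= 500 * (20 / 100)
= 500 * 0.2
= 100.0

100.0 drops


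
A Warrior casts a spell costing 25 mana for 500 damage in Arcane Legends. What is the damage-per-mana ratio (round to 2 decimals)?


Efficiency = damage / mana
= 500 / 25
= 20.00

20.00 dmg/mana


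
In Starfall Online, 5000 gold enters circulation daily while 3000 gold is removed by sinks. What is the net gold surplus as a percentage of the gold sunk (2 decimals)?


Net gold = 5000 - 3000 = 2000
Inflation rate = net / sunk * 100 = 2000 / 3000 * 100
= 0.666667 * 100
= 66.67%

66.67%


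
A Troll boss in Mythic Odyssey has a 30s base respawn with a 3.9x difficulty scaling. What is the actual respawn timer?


Respawn time = base * multiplier
= 30 * 3.9
= 117.0 seconds

117.0 seconds


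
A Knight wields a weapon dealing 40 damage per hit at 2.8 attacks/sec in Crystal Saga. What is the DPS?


DPS = damage * attack_speed
= 40 * 2.8
= 112.0

112.0 DPS


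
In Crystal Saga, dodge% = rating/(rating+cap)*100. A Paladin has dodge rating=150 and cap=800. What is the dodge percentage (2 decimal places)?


dodge% = 150 / (150 + 800) * 100
= 150 / 950 * 100
= 0.157895 * 100
= 15.79%

15.79%


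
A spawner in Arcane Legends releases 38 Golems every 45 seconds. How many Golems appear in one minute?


Spawns per minute = count * (60 / interval)
= 38 * (60 / 45)
= 38 * 1.3333
= 50.67

50.67 per minute


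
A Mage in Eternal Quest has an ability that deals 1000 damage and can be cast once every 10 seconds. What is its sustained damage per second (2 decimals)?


DPS = damage / cooldown
= 1000 / 10
= 100.00

100.00 DPS


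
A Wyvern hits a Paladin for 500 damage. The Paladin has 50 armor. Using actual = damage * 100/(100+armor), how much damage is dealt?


actual = 500 * 100 / (100 + 50)
= 500 * 100 / 150
= 50000 / 150
= 333.33

333.33 damage


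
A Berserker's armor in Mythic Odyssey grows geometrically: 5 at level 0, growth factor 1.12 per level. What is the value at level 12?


value = base * growth^level
= 5 * 1.12^12
= 5 * 3.895976
= 19.48

19.48 armor


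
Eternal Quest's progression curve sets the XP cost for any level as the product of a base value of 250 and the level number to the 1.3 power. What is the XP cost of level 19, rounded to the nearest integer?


XP = 250 * level^1.3
Substitute level = 19:
XP = 250 * 19^1.3
= 250 * 45.96
= 11490

11490 XP


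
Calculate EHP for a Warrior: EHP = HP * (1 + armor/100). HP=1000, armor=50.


EHP = 1000 * (1 + 50/100)
= 1000 * (1 + 0.5)
= 1000 * 1.5
= 1500.0

1500.0 EHP


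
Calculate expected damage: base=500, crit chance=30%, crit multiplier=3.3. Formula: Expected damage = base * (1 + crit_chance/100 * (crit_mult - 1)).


E[dmg] = base * (1 + crit_chance * (crit_mult - 1))
cc as decimal = 30/100 = 0.3
cm - 1 = 3.3 - 1 = 2.3
Bonus factor = 0.3 * 2.3 = 0.69
Total multiplier = 1 + 0.69 = 1.69
Expected damage = 500 * 1.69 = 845.00

845.00 damage


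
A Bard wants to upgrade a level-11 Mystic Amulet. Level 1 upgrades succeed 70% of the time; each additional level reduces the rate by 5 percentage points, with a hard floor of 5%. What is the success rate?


raw_rate = 70 - 5 * (11 - 1)
= 70 - 5 * 10
= 70 - 50
= 20
Apply floor: max(20, 5) = 20%

20%


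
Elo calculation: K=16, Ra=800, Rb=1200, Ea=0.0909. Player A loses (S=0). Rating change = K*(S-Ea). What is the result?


Elo update: delta = K * (S - Ea), where S = 0 (loses)
S - Ea = 0 - 0.0909 = -0.0909
Rating change = 16 * -0.0909
= -1.45

-1.45 rating points


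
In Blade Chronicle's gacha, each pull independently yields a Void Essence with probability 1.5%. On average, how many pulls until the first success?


Expected pulls for a geometric distribution = 1/p = 100 / rate%
= 100 / 1.5
= 66.67

66.67 pulls


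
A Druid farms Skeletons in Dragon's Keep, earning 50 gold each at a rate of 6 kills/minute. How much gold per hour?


Gold per minute = 50 * 6 = 300
Gold per hour = 300 * 60 = 18000

18000 gold/hour


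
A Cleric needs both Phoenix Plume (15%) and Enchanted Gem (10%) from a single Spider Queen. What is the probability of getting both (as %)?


For independent events, P(both) = P(A) * P(B)
= 15% * 10%
= 150 / 100 %
= 1.5%

1.5%


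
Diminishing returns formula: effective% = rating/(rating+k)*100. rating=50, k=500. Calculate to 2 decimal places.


effective% = rating / (rating + k) * 100
= 50 / (50 + 500) * 100
= 50 / 550 * 100
= 0.090909 * 100
= 9.09%

9.09%


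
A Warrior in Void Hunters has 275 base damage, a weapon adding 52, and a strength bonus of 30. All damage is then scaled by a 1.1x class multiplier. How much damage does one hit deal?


Sum base + weapon + str = 275 + 52 + 30 = 357
Multiply by 1.1:
357 * 1.1 = 392.7

392.7 damage


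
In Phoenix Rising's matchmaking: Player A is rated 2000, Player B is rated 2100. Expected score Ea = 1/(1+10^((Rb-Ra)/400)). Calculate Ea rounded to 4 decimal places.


Elo expected score: Ea = 1/(1 + 10^((Rb-Ra)/400))
Rb - Ra = 2100 - 2000 = 100
(Rb-Ra)/400 = 100/400 = 0.25
10^0.25 = 1.778279
Ea = 1/(1 + 1.778279) = 1/2.778279 = 0.3599

0.3599


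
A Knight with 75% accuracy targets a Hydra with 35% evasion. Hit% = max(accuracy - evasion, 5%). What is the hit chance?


accuracy - evasion = 75 - 35 = 40
Apply floor: max(40, 5) = 40
Hit chance = 40%

40%


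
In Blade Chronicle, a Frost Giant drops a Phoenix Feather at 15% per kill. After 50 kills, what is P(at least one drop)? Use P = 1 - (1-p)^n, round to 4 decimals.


P(at least one) = 1 - P(none) = 1 - (1-p)^n
p = 15/100 = 0.15
1 - p = 0.85
(1 - p)^50 = 0.85^50 = 0.000296
P(at least one) = 1 - 0.000296 = 0.9997

0.9997


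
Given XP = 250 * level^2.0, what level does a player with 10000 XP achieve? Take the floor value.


XP = 250 * level^2.0, so level = (XP / 250)^(1/2.0)
= (10000 / 250)^(1/2.0)
= 40.0^0.5
= 6.3246
Floor: level = 6

level 6


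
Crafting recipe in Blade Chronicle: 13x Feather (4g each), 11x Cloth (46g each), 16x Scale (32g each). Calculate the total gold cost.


Cost breakdown:
  Feather: 13 * 4 = 52
  Cloth: 11 * 46 = 506
  Scale: 16 * 32 = 512
Total = 52 + 506 + 512 = 1070

1070 gold


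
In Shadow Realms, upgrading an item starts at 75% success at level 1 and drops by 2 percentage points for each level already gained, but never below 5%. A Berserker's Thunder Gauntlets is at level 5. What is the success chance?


raw_rate = 75 - 2 * (5 - 1)
= 75 - 2 * 4
= 75 - 8
= 67
Apply floor: max(67, 5) = 67%

67%


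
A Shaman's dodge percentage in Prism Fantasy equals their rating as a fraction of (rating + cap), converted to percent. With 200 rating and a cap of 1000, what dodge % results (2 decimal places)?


dodge% = 200 / (200 + 1000) * 100
= 200 / 1200 * 100
= 0.166667 * 100
= 16.67%

16.67%


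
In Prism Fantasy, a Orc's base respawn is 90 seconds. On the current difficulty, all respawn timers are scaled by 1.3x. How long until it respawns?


Respawn time = base * multiplier
= 90 * 1.3
= 117.0 seconds

117.0 seconds


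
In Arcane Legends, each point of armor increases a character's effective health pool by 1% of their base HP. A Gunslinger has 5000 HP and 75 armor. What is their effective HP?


EHP = 5000 * (1 + 75/100)
= 5000 * (1 + 0.75)
= 5000 * 1.75
= 8750.0

8750.0 EHP


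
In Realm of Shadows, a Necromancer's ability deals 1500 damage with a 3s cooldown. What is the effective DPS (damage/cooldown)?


DPS = damage / cooldown
= 1500 / 3
= 500.00

500.00 DPS


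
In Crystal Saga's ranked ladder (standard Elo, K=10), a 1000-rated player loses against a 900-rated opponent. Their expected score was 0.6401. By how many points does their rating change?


Elo update: delta = K * (S - Ea), where S = 0 (loses)
S - Ea = 0 - 0.6401 = -0.6401
Rating change = 10 * -0.6401
= -6.40

-6.40 rating points


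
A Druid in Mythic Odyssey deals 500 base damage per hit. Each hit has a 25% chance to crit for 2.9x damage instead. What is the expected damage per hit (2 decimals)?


E[dmg] = base * (1 + crit_chance * (crit_mult - 1))
cc as decimal = 25/100 = 0.25
cm - 1 = 2.9 - 1 = 1.9
Bonus factor = 0.25 * 1.9 = 0.475
Total multiplier = 1 + 0.475 = 1.475
Expected damage = 500 * 1.475 = 737.50

737.50 damage


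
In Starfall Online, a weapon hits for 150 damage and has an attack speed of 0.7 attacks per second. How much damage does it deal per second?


DPS = damage * attack_speed
= 150 * 0.7
= 105.0

105.0 DPS


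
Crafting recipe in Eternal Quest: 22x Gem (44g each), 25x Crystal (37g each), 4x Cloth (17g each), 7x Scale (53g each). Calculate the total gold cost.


Cost breakdown:
  Gem: 22 * 44 = 968
  Crystal: 25 * 37 = 925
  Cloth: 4 * 17 = 68
  Scale: 7 * 53 = 371
Total = 968 + 925 + 68 + 371 = 2332

2332 gold


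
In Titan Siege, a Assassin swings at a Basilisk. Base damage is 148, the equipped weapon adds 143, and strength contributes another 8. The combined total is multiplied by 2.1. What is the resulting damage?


Sum base + weapon + str = 148 + 143 + 8 = 299
Multiply by 2.1:
299 * 2.1 = 627.9

627.9 damage


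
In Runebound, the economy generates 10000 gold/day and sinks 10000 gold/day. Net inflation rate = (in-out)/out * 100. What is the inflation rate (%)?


Net gold = 10000 - 10000 = 0
Inflation rate = net / sunk * 100 = 0 / 10000 * 100
= 0.0 * 100
= 0.00%

0.00%


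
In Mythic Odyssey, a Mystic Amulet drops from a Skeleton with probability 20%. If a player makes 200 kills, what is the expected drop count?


Expected drops = kills * (drop_rate / 100)
= 200 * (20 / 100)
= 200 * 0.2
= 40.0

40.0 drops


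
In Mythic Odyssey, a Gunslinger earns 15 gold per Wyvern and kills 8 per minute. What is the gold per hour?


Gold per minute = 15 * 8 = 120
Gold per hour = 120 * 60 = 7200

7200 gold/hour


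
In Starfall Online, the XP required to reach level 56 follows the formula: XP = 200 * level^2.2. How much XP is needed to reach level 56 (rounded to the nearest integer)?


XP = 200 * level^2.2
Substitute level = 56:
XP = 200 * 56^2.2
= 200 * 7014.7736
= 1402955

1402955 XP


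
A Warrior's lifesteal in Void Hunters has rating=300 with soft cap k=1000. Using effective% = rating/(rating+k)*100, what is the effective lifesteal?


effective% = rating / (rating + k) * 100
= 300 / (300 + 1000) * 100
= 300 / 1300 * 100
= 0.230769 * 100
= 23.08%

23.08%


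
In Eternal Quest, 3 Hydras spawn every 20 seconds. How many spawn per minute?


Spawns per minute = count * (60 / interval)
= 3 * (60 / 20)
= 3 * 3.0
= 9.0

9.0 per minute


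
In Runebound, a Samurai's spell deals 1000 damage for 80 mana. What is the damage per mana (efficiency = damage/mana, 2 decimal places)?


Efficiency = damage / mana
= 1000 / 80
= 12.50

12.50 dmg/mana


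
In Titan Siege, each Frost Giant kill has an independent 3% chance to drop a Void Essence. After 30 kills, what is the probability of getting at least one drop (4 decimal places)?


P(at least one) = 1 - P(none) = 1 - (1-p)^n
p = 3/100 = 0.03
1 - p = 0.97
(1 - p)^30 = 0.97^30 = 0.401007
P(at least one) = 1 - 0.401007 = 0.5990

0.5990


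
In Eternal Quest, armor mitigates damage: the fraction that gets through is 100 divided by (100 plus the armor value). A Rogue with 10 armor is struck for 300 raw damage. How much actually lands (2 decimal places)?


actual = 300 * 100 / (100 + 10)
= 300 * 100 / 110
= 30000 / 110
= 272.73

272.73 damage


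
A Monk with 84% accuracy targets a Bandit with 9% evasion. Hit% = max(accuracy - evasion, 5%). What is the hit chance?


accuracy - evasion = 84 - 9 = 75
Apply floor: max(75, 5) = 75
Hit chance = 75%

75%


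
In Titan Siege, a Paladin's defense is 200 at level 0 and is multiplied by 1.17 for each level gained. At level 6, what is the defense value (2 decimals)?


value = base * growth^level
= 200 * 1.17^6
= 200 * 2.565164
= 513.03

513.03 defense


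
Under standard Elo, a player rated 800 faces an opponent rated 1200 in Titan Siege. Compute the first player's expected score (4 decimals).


Elo expected score: Ea = 1/(1 + 10^((Rb-Ra)/400))
Rb - Ra = 1200 - 800 = 400
(Rb-Ra)/400 = 400/400 = 1.0
10^1.0 = 10.0
Ea = 1/(1 + 10.0) = 1/11.0 = 0.0909

0.0909


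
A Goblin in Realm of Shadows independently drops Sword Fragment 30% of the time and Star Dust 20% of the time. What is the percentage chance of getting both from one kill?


For independent events, P(both) = P(A) * P(B)
= 30% * 20%
= 600 / 100 %
= 6.0%

6.0%


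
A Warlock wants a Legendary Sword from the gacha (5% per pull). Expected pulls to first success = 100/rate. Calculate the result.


Expected pulls for a geometric distribution = 1/p = 100 / rate%
= 100 / 5
= 20.0

20.0 pulls


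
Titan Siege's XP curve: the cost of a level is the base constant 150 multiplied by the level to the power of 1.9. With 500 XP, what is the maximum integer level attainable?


XP = 150 * level^1.9, so level = (XP / 150)^(1/1.9)
= (500 / 150)^(1/1.9)
= 3.3333^0.5263
= 1.8845
Floor: level = 1

level 1


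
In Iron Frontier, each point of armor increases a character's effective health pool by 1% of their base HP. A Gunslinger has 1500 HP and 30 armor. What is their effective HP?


EHP = 1500 * (1 + 30/100)
= 1500 * (1 + 0.3)
= 1500 * 1.3
= 1950.0

1950.0 EHP


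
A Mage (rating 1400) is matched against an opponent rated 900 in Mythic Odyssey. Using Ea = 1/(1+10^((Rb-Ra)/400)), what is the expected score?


Elo expected score: Ea = 1/(1 + 10^((Rb-Ra)/400))
Rb - Ra = 900 - 1400 = -500
(Rb-Ra)/400 = -500/400 = -1.25
10^-1.25 = 0.056234
Ea = 1/(1 + 0.056234) = 1/1.056234 = 0.9468

0.9468


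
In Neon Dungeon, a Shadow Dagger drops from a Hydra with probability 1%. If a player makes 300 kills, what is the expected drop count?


Expected drops = kills * (drop_rate / 100)
= 300 * (1 / 100)
= 300 * 0.01
= 3.0

3.0 drops


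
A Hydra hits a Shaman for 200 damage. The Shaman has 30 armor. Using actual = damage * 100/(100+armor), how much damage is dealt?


actual = 200 * 100 / (100 + 30)
= 200 * 100 / 130
= 20000 / 130
= 153.85

153.85 damage


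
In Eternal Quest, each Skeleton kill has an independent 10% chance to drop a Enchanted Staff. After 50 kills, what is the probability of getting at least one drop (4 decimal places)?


P(at least one) = 1 - P(none) = 1 - (1-p)^n
p = 10/100 = 0.1
1 - p = 0.9
(1 - p)^50 = 0.9^50 = 0.005154
P(at least one) = 1 - 0.005154 = 0.9948

0.9948


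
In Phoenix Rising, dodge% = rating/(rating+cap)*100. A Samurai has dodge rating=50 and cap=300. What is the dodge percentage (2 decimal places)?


dodge% = 50 / (50 + 300) * 100
= 50 / 350 * 100
= 0.142857 * 100
= 14.29%

14.29%


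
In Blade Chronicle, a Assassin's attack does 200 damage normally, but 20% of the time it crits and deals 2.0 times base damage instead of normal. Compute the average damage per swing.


E[dmg] = base * (1 + crit_chance * (crit_mult - 1))
cc as decimal = 20/100 = 0.2
cm - 1 = 2.0 - 1 = 1.0
Bonus factor = 0.2 * 1.0 = 0.2
Total multiplier = 1 + 0.2 = 1.2
Expected damage = 200 * 1.2 = 240.00

240.00 damage
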